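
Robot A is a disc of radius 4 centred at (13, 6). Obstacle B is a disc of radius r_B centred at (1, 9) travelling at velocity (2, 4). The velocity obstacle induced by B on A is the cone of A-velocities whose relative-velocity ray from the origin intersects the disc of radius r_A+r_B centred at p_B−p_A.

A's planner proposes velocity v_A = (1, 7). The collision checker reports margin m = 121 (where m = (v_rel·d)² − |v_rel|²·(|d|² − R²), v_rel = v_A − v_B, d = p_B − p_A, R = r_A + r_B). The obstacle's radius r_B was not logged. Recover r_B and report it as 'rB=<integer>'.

m = 121
d = (-12, 3);  v_rel = (-1, 3),  |v_rel|² = 10
v_rel×d = (-1)·(3) − (3)·(-12) = 33
since m = R²·10 − 33²:  R² = (1089 + 121) / 10 = 121
R = √121 = 11  ⇒  r_B = 11 − 4 = 7

rB=7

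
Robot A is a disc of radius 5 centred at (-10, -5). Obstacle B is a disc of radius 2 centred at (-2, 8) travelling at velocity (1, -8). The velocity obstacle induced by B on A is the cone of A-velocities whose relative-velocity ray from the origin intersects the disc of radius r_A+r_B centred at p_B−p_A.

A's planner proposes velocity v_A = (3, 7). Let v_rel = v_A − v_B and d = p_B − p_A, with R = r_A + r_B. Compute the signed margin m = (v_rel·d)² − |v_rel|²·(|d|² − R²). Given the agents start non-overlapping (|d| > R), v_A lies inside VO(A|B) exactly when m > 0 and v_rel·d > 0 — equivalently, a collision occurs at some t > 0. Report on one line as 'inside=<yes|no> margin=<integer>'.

d = (8, 13),  |d|² = 233;  R = 5+2 = 7,  c = 233−7² = 184
v_rel = (2, 15),  |v_rel|² = 229;  v_rel·d = (2)·(8) + (15)·(13) = 211
229·t² − 422·t + 184 = 0  ⇒  m = 211² − 229·184 = 2385
m = 2385 > 0,  v_rel·d = 211 > 0  ⇒  inside

inside=yes margin=2385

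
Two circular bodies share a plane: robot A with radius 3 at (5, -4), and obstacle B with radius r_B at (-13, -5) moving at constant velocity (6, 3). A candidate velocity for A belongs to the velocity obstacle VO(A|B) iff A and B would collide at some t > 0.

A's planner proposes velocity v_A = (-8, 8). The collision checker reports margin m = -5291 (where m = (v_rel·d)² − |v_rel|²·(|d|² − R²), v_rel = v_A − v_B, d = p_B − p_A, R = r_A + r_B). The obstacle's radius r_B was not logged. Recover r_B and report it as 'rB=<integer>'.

m = -5291
d = (-18, -1);  v_rel = (-14, 5),  |v_rel|² = 221
v_rel×d = (-14)·(-1) − (5)·(-18) = 104
since m = R²·221 − 104²:  R² = (10816 + -5291) / 221 = 25
R = √25 = 5  ⇒  r_B = 5 − 3 = 2

rB=2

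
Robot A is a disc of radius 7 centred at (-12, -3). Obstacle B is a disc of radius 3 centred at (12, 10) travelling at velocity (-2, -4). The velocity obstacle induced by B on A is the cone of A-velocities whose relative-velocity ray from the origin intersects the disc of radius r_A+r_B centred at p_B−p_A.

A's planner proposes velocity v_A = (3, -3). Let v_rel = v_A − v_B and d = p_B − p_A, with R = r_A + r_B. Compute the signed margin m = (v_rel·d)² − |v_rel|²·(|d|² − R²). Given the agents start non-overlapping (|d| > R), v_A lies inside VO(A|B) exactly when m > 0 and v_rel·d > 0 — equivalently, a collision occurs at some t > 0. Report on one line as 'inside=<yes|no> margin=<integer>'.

d = (24, 13),  |d|² = 745;  R = 7+3 = 10,  c = 745−10² = 645
v_rel = (5, 1),  |v_rel|² = 26;  v_rel·d = (5)·(24) + (1)·(13) = 133
26·t² − 266·t + 645 = 0  ⇒  m = 133² − 26·645 = 919
m = 919 > 0,  v_rel·d = 133 > 0  ⇒  inside

inside=yes margin=919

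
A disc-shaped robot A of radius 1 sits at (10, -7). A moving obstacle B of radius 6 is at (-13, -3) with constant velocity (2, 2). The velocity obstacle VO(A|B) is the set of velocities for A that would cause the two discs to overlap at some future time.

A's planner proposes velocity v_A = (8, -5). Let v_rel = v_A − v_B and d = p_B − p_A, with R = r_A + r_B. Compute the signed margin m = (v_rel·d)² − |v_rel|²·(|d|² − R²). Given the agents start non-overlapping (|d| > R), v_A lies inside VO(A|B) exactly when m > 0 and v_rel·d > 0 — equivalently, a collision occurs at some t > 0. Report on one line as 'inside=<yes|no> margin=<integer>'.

d = (-23, 4),  |d|² = 545;  R = 1+6 = 7,  c = 545−7² = 496
v_rel = (6, -7),  |v_rel|² = 85;  v_rel·d = (6)·(-23) + (-7)·(4) = -166
85·t² + 332·t + 496 = 0  ⇒  m = (-166)² − 85·496 = -14604
m = -14604 < 0,  v_rel·d = -166 < 0  ⇒  outside

inside=no margin=-14604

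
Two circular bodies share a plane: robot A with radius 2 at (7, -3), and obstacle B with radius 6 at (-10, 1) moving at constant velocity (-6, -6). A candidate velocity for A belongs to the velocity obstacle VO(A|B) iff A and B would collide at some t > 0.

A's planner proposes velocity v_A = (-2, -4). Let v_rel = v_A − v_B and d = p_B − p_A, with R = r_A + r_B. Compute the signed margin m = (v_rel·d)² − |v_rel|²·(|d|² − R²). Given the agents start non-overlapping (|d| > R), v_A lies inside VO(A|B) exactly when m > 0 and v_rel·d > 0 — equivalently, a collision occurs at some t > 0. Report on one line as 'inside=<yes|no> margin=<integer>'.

d = (-17, 4),  |d|² = 305;  R = 2+6 = 8,  c = 305−8² = 241
v_rel = (4, 2),  |v_rel|² = 20;  v_rel·d = (4)·(-17) + (2)·(4) = -60
20·t² + 120·t + 241 = 0  ⇒  m = (-60)² − 20·241 = -1220
m = -1220 < 0,  v_rel·d = -60 < 0  ⇒  outside

inside=no margin=-1220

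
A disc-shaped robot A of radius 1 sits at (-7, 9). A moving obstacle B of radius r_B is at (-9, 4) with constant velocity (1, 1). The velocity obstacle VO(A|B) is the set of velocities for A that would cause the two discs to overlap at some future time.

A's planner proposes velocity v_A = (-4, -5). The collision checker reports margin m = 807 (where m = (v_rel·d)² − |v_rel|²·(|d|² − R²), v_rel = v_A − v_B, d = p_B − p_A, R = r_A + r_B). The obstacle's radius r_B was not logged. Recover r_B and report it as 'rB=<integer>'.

m = 807
d = (-2, -5);  v_rel = (-5, -6),  |v_rel|² = 61
v_rel×d = (-5)·(-5) − (-6)·(-2) = 13
since m = R²·61 − 13²:  R² = (169 + 807) / 61 = 16
R = √16 = 4  ⇒  r_B = 4 − 1 = 3

rB=3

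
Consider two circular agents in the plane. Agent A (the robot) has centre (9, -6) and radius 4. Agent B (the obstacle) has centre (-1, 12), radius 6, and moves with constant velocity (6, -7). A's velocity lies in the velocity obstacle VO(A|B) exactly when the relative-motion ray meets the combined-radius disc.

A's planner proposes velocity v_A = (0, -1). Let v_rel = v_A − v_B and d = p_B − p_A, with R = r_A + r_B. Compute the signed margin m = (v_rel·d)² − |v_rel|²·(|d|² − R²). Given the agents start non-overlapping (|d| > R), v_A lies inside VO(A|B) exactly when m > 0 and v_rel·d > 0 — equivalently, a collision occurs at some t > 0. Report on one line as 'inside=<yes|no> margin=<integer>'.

d = (-10, 18),  |d|² = 424;  R = 4+6 = 10,  c = 424−10² = 324
v_rel = (-6, 6),  |v_rel|² = 72;  v_rel·d = (-6)·(-10) + (6)·(18) = 168
72·t² − 336·t + 324 = 0  ⇒  m = 168² − 72·324 = 4896
m = 4896 > 0,  v_rel·d = 168 > 0  ⇒  inside

inside=yes margin=4896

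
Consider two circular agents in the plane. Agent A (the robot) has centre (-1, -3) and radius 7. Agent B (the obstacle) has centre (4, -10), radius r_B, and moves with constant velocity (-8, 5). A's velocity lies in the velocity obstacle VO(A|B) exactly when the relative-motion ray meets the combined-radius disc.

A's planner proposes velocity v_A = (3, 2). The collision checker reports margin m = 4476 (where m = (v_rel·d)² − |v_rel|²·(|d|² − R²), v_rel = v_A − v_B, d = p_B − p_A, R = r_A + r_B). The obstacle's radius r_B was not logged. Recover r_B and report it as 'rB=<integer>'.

m = 4476
d = (5, -7);  v_rel = (11, -3),  |v_rel|² = 130
v_rel×d = (11)·(-7) − (-3)·(5) = -62
since m = R²·130 − (-62)²:  R² = (3844 + 4476) / 130 = 64
R = √64 = 8  ⇒  r_B = 8 − 7 = 1

rB=1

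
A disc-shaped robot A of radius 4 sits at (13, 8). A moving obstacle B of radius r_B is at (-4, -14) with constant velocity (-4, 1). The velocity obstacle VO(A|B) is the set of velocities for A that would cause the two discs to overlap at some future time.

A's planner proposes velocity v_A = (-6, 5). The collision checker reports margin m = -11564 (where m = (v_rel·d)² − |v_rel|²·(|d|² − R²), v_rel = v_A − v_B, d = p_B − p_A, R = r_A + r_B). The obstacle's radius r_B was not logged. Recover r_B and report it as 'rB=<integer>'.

m = -11564
d = (-17, -22);  v_rel = (-2, 4),  |v_rel|² = 20
v_rel×d = (-2)·(-22) − (4)·(-17) = 112
since m = R²·20 − 112²:  R² = (12544 + -11564) / 20 = 49
R = √49 = 7  ⇒  r_B = 7 − 4 = 3

rB=3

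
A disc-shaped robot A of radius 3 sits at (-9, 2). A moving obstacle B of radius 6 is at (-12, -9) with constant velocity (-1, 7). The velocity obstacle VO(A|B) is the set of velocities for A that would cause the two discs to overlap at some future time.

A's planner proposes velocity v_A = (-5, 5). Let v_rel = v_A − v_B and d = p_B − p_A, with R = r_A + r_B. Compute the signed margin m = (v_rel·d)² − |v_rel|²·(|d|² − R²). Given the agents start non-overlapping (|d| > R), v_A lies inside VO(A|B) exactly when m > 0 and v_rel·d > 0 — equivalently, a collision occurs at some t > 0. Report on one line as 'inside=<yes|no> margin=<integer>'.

d = (-3, -11),  |d|² = 130;  R = 3+6 = 9,  c = 130−9² = 49
v_rel = (-4, -2),  |v_rel|² = 20;  v_rel·d = (-4)·(-3) + (-2)·(-11) = 34
20·t² − 68·t + 49 = 0  ⇒  m = 34² − 20·49 = 176
m = 176 > 0,  v_rel·d = 34 > 0  ⇒  inside

inside=yes margin=176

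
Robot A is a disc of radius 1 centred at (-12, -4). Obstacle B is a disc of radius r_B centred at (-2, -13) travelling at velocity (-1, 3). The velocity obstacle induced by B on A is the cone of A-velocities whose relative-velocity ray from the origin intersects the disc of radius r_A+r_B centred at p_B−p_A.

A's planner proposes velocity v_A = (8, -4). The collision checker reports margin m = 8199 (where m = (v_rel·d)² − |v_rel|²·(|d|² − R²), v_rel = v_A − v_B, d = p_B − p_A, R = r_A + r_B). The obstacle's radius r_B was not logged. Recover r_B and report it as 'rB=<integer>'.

m = 8199
d = (10, -9);  v_rel = (9, -7),  |v_rel|² = 130
v_rel×d = (9)·(-9) − (-7)·(10) = -11
since m = R²·130 − (-11)²:  R² = (121 + 8199) / 130 = 64
R = √64 = 8  ⇒  r_B = 8 − 1 = 7

rB=7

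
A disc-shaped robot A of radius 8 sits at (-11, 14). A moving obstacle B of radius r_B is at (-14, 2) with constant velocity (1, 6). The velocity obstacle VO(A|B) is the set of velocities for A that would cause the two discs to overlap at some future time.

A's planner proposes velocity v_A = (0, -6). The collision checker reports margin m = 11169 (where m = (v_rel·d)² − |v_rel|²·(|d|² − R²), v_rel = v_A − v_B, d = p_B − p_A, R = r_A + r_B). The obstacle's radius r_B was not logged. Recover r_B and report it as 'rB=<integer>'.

m = 11169
d = (-3, -12);  v_rel = (-1, -12),  |v_rel|² = 145
v_rel×d = (-1)·(-12) − (-12)·(-3) = -24
since m = R²·145 − (-24)²:  R² = (576 + 11169) / 145 = 81
R = √81 = 9  ⇒  r_B = 9 − 8 = 1

rB=1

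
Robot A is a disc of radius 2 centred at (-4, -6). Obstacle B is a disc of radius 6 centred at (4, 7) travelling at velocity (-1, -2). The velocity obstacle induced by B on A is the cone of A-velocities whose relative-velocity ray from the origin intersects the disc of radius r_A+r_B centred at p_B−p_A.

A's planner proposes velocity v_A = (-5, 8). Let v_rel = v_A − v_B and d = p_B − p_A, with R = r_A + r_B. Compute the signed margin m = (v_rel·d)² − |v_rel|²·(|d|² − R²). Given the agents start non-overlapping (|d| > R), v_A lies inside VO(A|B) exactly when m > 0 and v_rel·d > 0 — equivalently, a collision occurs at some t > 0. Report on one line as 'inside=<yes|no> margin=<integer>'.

d = (8, 13),  |d|² = 233;  R = 2+6 = 8,  c = 233−8² = 169
v_rel = (-4, 10),  |v_rel|² = 116;  v_rel·d = (-4)·(8) + (10)·(13) = 98
116·t² − 196·t + 169 = 0  ⇒  m = 98² − 116·169 = -10000
m = -10000 < 0,  v_rel·d = 98 > 0  ⇒  outside

inside=no margin=-10000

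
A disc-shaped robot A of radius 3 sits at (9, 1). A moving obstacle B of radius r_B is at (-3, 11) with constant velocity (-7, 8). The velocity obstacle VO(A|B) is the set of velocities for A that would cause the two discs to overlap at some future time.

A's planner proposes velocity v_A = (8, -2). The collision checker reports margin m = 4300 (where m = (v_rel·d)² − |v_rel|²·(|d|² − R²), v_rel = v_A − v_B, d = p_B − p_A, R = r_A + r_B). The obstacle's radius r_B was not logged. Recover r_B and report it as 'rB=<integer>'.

m = 4300
d = (-12, 10);  v_rel = (15, -10),  |v_rel|² = 325
v_rel×d = (15)·(10) − (-10)·(-12) = 30
since m = R²·325 − 30²:  R² = (900 + 4300) / 325 = 16
R = √16 = 4  ⇒  r_B = 4 − 3 = 1

rB=1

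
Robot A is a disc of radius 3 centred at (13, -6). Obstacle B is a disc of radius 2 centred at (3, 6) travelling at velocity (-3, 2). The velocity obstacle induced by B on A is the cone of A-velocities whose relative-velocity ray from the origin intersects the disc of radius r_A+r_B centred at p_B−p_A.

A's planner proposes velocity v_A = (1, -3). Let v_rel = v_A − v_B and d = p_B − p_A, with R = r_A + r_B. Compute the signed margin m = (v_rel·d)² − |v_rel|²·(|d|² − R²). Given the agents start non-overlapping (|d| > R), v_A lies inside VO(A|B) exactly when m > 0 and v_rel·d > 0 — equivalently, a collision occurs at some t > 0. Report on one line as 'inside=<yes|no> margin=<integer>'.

d = (-10, 12),  |d|² = 244;  R = 3+2 = 5,  c = 244−5² = 219
v_rel = (4, -5),  |v_rel|² = 41;  v_rel·d = (4)·(-10) + (-5)·(12) = -100
41·t² + 200·t + 219 = 0  ⇒  m = (-100)² − 41·219 = 1021
m = 1021 > 0,  v_rel·d = -100 < 0  ⇒  outside

inside=no margin=1021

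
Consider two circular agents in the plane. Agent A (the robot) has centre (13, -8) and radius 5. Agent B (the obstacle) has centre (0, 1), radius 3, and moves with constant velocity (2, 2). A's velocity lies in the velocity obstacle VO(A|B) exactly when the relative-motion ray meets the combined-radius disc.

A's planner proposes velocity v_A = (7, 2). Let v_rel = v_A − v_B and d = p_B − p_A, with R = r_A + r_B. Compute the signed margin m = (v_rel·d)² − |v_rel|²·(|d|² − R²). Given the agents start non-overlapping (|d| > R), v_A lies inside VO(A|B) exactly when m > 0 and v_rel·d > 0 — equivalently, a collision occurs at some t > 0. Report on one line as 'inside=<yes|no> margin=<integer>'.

d = (-13, 9),  |d|² = 250;  R = 5+3 = 8,  c = 250−8² = 186
v_rel = (5, 0),  |v_rel|² = 25;  v_rel·d = (5)·(-13) + (0)·(9) = -65
25·t² + 130·t + 186 = 0  ⇒  m = (-65)² − 25·186 = -425
m = -425 < 0,  v_rel·d = -65 < 0  ⇒  outside

inside=no margin=-425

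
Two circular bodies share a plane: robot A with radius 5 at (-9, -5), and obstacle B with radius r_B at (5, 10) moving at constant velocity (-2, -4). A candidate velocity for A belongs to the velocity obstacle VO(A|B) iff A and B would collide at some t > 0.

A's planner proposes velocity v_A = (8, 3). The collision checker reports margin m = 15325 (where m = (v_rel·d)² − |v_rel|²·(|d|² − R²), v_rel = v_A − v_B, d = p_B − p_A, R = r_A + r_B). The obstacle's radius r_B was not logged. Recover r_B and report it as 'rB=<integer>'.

m = 15325
d = (14, 15);  v_rel = (10, 7),  |v_rel|² = 149
v_rel×d = (10)·(15) − (7)·(14) = 52
since m = R²·149 − 52²:  R² = (2704 + 15325) / 149 = 121
R = √121 = 11  ⇒  r_B = 11 − 5 = 6

rB=6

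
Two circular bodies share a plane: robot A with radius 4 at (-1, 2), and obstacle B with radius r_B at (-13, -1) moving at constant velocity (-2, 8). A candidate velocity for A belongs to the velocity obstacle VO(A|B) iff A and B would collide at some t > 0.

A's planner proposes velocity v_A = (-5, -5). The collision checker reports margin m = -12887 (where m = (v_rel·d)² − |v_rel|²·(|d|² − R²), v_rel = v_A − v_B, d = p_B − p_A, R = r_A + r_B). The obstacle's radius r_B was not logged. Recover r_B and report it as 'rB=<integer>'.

m = -12887
d = (-12, -3);  v_rel = (-3, -13),  |v_rel|² = 178
v_rel×d = (-3)·(-3) − (-13)·(-12) = -147
since m = R²·178 − (-147)²:  R² = (21609 + -12887) / 178 = 49
R = √49 = 7  ⇒  r_B = 7 − 4 = 3

rB=3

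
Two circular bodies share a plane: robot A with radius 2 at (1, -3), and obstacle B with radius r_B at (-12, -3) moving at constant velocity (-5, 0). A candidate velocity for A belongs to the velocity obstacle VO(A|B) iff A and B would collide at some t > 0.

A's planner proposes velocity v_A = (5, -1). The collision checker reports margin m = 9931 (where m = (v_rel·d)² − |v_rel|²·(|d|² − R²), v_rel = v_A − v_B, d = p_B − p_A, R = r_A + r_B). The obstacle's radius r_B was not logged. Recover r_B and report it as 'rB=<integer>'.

m = 9931
d = (-13, 0);  v_rel = (10, -1),  |v_rel|² = 101
v_rel×d = (10)·(0) − (-1)·(-13) = -13
since m = R²·101 − (-13)²:  R² = (169 + 9931) / 101 = 100
R = √100 = 10  ⇒  r_B = 10 − 2 = 8

rB=8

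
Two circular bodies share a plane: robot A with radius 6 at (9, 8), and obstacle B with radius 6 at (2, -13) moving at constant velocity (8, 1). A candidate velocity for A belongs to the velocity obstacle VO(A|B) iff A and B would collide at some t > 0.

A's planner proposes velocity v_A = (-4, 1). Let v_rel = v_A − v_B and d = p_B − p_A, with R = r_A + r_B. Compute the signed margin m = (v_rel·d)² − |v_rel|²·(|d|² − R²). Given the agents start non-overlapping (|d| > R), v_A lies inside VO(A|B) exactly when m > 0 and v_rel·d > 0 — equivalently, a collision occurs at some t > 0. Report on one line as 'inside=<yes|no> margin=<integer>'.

d = (-7, -21),  |d|² = 490;  R = 6+6 = 12,  c = 490−12² = 346
v_rel = (-12, 0),  |v_rel|² = 144;  v_rel·d = (-12)·(-7) + (0)·(-21) = 84
144·t² − 168·t + 346 = 0  ⇒  m = 84² − 144·346 = -42768
m = -42768 < 0,  v_rel·d = 84 > 0  ⇒  outside

inside=no margin=-42768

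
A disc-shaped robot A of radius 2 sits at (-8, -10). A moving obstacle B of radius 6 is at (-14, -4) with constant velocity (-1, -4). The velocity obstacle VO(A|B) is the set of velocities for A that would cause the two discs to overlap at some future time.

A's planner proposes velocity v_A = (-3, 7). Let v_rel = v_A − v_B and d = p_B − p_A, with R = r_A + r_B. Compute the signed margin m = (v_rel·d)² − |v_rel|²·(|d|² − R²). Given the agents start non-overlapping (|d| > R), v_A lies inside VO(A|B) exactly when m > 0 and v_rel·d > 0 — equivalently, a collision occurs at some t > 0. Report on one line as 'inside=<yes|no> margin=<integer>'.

d = (-6, 6),  |d|² = 72;  R = 2+6 = 8,  c = 72−8² = 8
v_rel = (-2, 11),  |v_rel|² = 125;  v_rel·d = (-2)·(-6) + (11)·(6) = 78
125·t² − 156·t + 8 = 0  ⇒  m = 78² − 125·8 = 5084
m = 5084 > 0,  v_rel·d = 78 > 0  ⇒  inside

inside=yes margin=5084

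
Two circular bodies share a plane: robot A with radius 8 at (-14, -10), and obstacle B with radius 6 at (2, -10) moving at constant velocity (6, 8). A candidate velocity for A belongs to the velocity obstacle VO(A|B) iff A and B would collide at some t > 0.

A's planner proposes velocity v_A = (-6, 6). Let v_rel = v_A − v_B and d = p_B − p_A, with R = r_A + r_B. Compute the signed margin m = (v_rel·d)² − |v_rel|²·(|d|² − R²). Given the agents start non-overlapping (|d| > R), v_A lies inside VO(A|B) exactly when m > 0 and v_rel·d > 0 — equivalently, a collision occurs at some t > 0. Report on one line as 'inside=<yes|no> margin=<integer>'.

d = (16, 0),  |d|² = 256;  R = 8+6 = 14,  c = 256−14² = 60
v_rel = (-12, -2),  |v_rel|² = 148;  v_rel·d = (-12)·(16) + (-2)·(0) = -192
148·t² + 384·t + 60 = 0  ⇒  m = (-192)² − 148·60 = 27984
m = 27984 > 0,  v_rel·d = -192 < 0  ⇒  outside

inside=no margin=27984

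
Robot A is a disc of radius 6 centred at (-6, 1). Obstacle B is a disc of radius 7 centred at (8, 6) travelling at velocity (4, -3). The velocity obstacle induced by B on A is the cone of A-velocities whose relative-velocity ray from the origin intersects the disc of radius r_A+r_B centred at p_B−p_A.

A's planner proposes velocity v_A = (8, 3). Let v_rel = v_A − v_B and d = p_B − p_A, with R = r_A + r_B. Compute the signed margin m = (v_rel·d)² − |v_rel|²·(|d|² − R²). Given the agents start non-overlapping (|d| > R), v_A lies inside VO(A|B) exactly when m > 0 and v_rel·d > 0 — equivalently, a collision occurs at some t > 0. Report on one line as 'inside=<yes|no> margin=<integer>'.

d = (14, 5),  |d|² = 221;  R = 6+7 = 13,  c = 221−13² = 52
v_rel = (4, 6),  |v_rel|² = 52;  v_rel·d = (4)·(14) + (6)·(5) = 86
52·t² − 172·t + 52 = 0  ⇒  m = 86² − 52·52 = 4692
m = 4692 > 0,  v_rel·d = 86 > 0  ⇒  inside

inside=yes margin=4692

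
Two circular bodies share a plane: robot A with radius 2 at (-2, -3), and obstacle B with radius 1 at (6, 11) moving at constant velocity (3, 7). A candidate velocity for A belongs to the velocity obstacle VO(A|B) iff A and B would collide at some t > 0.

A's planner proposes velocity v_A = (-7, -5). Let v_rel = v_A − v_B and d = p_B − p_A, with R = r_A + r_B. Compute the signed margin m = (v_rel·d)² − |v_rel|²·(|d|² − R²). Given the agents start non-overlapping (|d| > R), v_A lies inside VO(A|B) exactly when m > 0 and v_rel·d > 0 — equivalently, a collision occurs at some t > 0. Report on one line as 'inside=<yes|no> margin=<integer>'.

d = (8, 14),  |d|² = 260;  R = 2+1 = 3,  c = 260−3² = 251
v_rel = (-10, -12),  |v_rel|² = 244;  v_rel·d = (-10)·(8) + (-12)·(14) = -248
244·t² + 496·t + 251 = 0  ⇒  m = (-248)² − 244·251 = 260
m = 260 > 0,  v_rel·d = -248 < 0  ⇒  outside

inside=no margin=260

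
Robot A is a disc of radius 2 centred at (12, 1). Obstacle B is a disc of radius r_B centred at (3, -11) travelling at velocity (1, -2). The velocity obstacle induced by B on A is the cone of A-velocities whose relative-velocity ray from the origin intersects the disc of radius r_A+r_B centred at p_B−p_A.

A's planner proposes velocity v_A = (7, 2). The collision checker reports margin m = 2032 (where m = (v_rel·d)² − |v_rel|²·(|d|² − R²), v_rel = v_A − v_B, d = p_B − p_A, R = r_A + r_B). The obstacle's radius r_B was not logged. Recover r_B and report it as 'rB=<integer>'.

m = 2032
d = (-9, -12);  v_rel = (6, 4),  |v_rel|² = 52
v_rel×d = (6)·(-12) − (4)·(-9) = -36
since m = R²·52 − (-36)²:  R² = (1296 + 2032) / 52 = 64
R = √64 = 8  ⇒  r_B = 8 − 2 = 6

rB=6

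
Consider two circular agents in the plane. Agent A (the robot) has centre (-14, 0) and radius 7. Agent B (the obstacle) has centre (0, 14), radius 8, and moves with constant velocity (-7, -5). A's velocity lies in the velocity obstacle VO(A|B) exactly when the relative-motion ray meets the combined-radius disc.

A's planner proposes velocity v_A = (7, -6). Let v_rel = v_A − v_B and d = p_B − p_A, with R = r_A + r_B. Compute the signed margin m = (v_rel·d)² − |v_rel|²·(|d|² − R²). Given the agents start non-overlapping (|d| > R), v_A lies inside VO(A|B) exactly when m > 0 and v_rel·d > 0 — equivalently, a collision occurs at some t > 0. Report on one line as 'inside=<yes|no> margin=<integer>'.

d = (14, 14),  |d|² = 392;  R = 7+8 = 15,  c = 392−15² = 167
v_rel = (14, -1),  |v_rel|² = 197;  v_rel·d = (14)·(14) + (-1)·(14) = 182
197·t² − 364·t + 167 = 0  ⇒  m = 182² − 197·167 = 225
m = 225 > 0,  v_rel·d = 182 > 0  ⇒  inside

inside=yes margin=225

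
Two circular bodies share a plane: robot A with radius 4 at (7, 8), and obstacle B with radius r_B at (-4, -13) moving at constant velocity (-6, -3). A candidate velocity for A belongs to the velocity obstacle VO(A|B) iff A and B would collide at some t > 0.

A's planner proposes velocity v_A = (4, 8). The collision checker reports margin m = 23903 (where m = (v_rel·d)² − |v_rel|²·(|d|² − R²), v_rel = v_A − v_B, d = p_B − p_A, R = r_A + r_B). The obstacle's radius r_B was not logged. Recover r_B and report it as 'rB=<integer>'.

m = 23903
d = (-11, -21);  v_rel = (10, 11),  |v_rel|² = 221
v_rel×d = (10)·(-21) − (11)·(-11) = -89
since m = R²·221 − (-89)²:  R² = (7921 + 23903) / 221 = 144
R = √144 = 12  ⇒  r_B = 12 − 4 = 8

rB=8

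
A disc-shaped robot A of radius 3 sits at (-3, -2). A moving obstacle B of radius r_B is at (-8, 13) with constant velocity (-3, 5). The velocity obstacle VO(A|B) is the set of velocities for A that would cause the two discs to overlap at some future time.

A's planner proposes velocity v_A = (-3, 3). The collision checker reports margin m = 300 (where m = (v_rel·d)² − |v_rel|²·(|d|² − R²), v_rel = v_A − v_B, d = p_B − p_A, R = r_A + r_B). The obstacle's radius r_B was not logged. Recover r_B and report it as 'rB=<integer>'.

m = 300
d = (-5, 15);  v_rel = (0, -2),  |v_rel|² = 4
v_rel×d = (0)·(15) − (-2)·(-5) = -10
since m = R²·4 − (-10)²:  R² = (100 + 300) / 4 = 100
R = √100 = 10  ⇒  r_B = 10 − 3 = 7

rB=7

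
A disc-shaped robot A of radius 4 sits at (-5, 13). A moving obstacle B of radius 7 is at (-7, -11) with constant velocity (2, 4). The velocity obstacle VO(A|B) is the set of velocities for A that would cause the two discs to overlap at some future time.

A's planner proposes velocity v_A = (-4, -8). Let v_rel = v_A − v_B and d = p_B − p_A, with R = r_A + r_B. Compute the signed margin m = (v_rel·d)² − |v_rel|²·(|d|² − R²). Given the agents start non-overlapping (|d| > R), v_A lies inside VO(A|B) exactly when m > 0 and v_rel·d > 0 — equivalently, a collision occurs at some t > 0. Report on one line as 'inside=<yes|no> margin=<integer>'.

d = (-2, -24),  |d|² = 580;  R = 4+7 = 11,  c = 580−11² = 459
v_rel = (-6, -12),  |v_rel|² = 180;  v_rel·d = (-6)·(-2) + (-12)·(-24) = 300
180·t² − 600·t + 459 = 0  ⇒  m = 300² − 180·459 = 7380
m = 7380 > 0,  v_rel·d = 300 > 0  ⇒  inside

inside=yes margin=7380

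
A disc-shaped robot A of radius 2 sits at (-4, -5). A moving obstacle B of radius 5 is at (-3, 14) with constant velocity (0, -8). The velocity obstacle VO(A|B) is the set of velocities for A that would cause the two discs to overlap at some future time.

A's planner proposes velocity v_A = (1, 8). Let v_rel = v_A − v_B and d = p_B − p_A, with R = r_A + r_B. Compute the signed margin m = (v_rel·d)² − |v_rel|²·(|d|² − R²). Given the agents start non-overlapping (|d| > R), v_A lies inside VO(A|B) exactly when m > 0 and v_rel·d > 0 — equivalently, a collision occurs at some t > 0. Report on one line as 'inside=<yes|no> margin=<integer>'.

d = (1, 19),  |d|² = 362;  R = 2+5 = 7,  c = 362−7² = 313
v_rel = (1, 16),  |v_rel|² = 257;  v_rel·d = (1)·(1) + (16)·(19) = 305
257·t² − 610·t + 313 = 0  ⇒  m = 305² − 257·313 = 12584
m = 12584 > 0,  v_rel·d = 305 > 0  ⇒  inside

inside=yes margin=12584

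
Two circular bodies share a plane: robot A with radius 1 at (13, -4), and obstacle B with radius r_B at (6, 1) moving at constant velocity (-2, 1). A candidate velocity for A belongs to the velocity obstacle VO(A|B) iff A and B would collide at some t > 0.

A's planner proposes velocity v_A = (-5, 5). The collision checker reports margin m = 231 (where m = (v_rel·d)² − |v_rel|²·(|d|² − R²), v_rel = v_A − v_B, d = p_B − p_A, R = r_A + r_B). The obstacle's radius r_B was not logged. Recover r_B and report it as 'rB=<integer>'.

m = 231
d = (-7, 5);  v_rel = (-3, 4),  |v_rel|² = 25
v_rel×d = (-3)·(5) − (4)·(-7) = 13
since m = R²·25 − 13²:  R² = (169 + 231) / 25 = 16
R = √16 = 4  ⇒  r_B = 4 − 1 = 3

rB=3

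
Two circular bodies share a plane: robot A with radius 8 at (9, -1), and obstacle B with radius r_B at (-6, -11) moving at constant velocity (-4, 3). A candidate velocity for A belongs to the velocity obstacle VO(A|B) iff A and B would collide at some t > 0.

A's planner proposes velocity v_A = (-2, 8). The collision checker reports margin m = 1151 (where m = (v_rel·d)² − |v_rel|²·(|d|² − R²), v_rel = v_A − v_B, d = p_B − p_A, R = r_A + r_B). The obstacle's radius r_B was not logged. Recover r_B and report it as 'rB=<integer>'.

m = 1151
d = (-15, -10);  v_rel = (2, 5),  |v_rel|² = 29
v_rel×d = (2)·(-10) − (5)·(-15) = 55
since m = R²·29 − 55²:  R² = (3025 + 1151) / 29 = 144
R = √144 = 12  ⇒  r_B = 12 − 8 = 4

rB=4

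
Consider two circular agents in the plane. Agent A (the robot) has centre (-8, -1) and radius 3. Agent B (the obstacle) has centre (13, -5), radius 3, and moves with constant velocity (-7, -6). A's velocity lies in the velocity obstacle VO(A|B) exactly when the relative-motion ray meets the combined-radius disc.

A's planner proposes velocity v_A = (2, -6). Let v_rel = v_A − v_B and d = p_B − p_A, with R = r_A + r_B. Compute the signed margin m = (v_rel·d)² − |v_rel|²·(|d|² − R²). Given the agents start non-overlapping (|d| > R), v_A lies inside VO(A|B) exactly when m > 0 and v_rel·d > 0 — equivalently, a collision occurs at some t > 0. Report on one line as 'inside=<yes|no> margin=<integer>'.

d = (21, -4),  |d|² = 457;  R = 3+3 = 6,  c = 457−6² = 421
v_rel = (9, 0),  |v_rel|² = 81;  v_rel·d = (9)·(21) + (0)·(-4) = 189
81·t² − 378·t + 421 = 0  ⇒  m = 189² − 81·421 = 1620
m = 1620 > 0,  v_rel·d = 189 > 0  ⇒  inside

inside=yes margin=1620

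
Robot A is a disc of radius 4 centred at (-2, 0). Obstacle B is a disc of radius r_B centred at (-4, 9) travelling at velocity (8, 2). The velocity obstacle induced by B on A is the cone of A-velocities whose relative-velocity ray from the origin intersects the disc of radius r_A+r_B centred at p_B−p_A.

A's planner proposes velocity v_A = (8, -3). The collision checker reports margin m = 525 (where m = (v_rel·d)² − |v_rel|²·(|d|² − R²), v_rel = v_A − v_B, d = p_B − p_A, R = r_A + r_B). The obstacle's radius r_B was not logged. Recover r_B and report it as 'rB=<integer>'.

m = 525
d = (-2, 9);  v_rel = (0, -5),  |v_rel|² = 25
v_rel×d = (0)·(9) − (-5)·(-2) = -10
since m = R²·25 − (-10)²:  R² = (100 + 525) / 25 = 25
R = √25 = 5  ⇒  r_B = 5 − 4 = 1

rB=1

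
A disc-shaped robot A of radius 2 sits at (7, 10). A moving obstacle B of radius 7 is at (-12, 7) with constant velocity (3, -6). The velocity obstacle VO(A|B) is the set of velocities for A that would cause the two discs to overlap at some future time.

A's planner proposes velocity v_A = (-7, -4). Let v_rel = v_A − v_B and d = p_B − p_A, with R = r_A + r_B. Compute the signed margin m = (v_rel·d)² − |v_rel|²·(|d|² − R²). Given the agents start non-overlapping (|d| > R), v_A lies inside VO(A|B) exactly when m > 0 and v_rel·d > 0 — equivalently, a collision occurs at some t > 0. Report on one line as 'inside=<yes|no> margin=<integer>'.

d = (-19, -3),  |d|² = 370;  R = 2+7 = 9,  c = 370−9² = 289
v_rel = (-10, 2),  |v_rel|² = 104;  v_rel·d = (-10)·(-19) + (2)·(-3) = 184
104·t² − 368·t + 289 = 0  ⇒  m = 184² − 104·289 = 3800
m = 3800 > 0,  v_rel·d = 184 > 0  ⇒  inside

inside=yes margin=3800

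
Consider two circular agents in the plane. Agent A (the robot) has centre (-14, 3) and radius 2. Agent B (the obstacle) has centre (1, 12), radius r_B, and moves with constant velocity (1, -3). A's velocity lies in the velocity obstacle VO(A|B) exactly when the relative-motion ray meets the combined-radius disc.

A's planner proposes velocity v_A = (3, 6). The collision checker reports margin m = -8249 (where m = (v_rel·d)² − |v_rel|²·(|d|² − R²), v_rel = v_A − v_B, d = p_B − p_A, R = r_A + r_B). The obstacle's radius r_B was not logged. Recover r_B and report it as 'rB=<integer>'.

m = -8249
d = (15, 9);  v_rel = (2, 9),  |v_rel|² = 85
v_rel×d = (2)·(9) − (9)·(15) = -117
since m = R²·85 − (-117)²:  R² = (13689 + -8249) / 85 = 64
R = √64 = 8  ⇒  r_B = 8 − 2 = 6

rB=6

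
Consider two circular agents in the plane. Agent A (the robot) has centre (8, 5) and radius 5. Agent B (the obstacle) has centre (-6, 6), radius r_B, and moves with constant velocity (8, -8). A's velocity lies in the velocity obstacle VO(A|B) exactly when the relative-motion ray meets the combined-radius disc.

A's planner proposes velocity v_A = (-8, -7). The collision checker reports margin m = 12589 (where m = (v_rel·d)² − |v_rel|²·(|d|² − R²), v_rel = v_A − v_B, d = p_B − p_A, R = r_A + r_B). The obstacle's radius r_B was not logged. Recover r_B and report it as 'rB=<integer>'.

m = 12589
d = (-14, 1);  v_rel = (-16, 1),  |v_rel|² = 257
v_rel×d = (-16)·(1) − (1)·(-14) = -2
since m = R²·257 − (-2)²:  R² = (4 + 12589) / 257 = 49
R = √49 = 7  ⇒  r_B = 7 − 5 = 2

rB=2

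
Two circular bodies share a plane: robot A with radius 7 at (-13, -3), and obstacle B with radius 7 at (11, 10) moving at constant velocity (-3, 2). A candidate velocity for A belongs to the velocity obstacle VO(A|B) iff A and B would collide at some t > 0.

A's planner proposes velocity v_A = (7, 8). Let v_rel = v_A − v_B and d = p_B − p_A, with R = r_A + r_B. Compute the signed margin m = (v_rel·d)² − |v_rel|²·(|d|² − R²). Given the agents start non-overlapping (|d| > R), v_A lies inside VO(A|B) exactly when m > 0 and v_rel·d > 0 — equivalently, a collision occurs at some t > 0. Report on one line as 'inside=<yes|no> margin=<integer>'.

d = (24, 13),  |d|² = 745;  R = 7+7 = 14,  c = 745−14² = 549
v_rel = (10, 6),  |v_rel|² = 136;  v_rel·d = (10)·(24) + (6)·(13) = 318
136·t² − 636·t + 549 = 0  ⇒  m = 318² − 136·549 = 26460
m = 26460 > 0,  v_rel·d = 318 > 0  ⇒  inside

inside=yes margin=26460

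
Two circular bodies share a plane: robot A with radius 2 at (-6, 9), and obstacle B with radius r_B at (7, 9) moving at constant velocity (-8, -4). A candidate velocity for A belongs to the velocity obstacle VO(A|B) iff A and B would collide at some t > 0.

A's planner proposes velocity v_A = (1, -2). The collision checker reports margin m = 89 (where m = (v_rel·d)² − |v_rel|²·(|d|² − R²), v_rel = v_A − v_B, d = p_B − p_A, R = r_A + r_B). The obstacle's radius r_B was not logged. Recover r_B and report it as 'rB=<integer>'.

m = 89
d = (13, 0);  v_rel = (9, 2),  |v_rel|² = 85
v_rel×d = (9)·(0) − (2)·(13) = -26
since m = R²·85 − (-26)²:  R² = (676 + 89) / 85 = 9
R = √9 = 3  ⇒  r_B = 3 − 2 = 1

rB=1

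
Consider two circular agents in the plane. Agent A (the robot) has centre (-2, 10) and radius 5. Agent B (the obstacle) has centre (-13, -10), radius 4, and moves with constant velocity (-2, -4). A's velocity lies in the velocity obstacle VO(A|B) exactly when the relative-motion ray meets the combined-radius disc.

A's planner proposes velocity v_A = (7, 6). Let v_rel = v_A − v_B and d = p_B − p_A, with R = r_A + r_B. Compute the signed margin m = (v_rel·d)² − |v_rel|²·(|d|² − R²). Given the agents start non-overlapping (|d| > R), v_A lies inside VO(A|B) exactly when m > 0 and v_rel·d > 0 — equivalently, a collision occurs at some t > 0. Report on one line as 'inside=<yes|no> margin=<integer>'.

d = (-11, -20),  |d|² = 521;  R = 5+4 = 9,  c = 521−9² = 440
v_rel = (9, 10),  |v_rel|² = 181;  v_rel·d = (9)·(-11) + (10)·(-20) = -299
181·t² + 598·t + 440 = 0  ⇒  m = (-299)² − 181·440 = 9761
m = 9761 > 0,  v_rel·d = -299 < 0  ⇒  outside

inside=no margin=9761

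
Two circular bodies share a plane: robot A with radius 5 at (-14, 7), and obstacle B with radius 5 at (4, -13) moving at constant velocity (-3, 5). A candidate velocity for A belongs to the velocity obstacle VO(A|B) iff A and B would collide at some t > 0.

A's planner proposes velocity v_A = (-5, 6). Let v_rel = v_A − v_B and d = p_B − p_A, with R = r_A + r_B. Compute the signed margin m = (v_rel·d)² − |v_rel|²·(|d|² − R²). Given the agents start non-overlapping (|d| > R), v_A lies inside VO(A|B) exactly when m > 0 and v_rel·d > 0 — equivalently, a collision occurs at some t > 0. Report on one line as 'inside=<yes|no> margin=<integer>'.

d = (18, -20),  |d|² = 724;  R = 5+5 = 10,  c = 724−10² = 624
v_rel = (-2, 1),  |v_rel|² = 5;  v_rel·d = (-2)·(18) + (1)·(-20) = -56
5·t² + 112·t + 624 = 0  ⇒  m = (-56)² − 5·624 = 16
m = 16 > 0,  v_rel·d = -56 < 0  ⇒  outside

inside=no margin=16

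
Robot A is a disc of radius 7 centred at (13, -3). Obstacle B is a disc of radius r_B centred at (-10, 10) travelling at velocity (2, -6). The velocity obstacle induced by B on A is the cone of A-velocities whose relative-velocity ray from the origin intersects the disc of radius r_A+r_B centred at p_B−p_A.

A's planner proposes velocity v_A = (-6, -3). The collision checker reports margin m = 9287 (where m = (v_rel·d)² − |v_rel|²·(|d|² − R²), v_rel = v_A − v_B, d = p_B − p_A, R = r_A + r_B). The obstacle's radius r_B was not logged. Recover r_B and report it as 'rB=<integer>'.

m = 9287
d = (-23, 13);  v_rel = (-8, 3),  |v_rel|² = 73
v_rel×d = (-8)·(13) − (3)·(-23) = -35
since m = R²·73 − (-35)²:  R² = (1225 + 9287) / 73 = 144
R = √144 = 12  ⇒  r_B = 12 − 7 = 5

rB=5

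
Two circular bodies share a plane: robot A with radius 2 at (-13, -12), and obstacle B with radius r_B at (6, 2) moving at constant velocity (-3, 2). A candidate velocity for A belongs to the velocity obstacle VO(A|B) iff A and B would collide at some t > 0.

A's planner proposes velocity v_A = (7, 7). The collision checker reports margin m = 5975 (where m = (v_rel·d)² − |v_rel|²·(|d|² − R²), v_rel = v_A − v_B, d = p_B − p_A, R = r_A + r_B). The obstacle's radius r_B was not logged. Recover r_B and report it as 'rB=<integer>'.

m = 5975
d = (19, 14);  v_rel = (10, 5),  |v_rel|² = 125
v_rel×d = (10)·(14) − (5)·(19) = 45
since m = R²·125 − 45²:  R² = (2025 + 5975) / 125 = 64
R = √64 = 8  ⇒  r_B = 8 − 2 = 6

rB=6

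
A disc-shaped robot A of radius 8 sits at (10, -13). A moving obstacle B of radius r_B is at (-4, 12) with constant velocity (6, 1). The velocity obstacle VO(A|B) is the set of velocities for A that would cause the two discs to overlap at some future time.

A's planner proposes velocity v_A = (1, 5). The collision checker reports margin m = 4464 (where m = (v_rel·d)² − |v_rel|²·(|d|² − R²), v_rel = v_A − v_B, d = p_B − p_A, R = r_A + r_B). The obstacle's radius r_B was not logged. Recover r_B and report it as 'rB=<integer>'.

m = 4464
d = (-14, 25);  v_rel = (-5, 4),  |v_rel|² = 41
v_rel×d = (-5)·(25) − (4)·(-14) = -69
since m = R²·41 − (-69)²:  R² = (4761 + 4464) / 41 = 225
R = √225 = 15  ⇒  r_B = 15 − 8 = 7

rB=7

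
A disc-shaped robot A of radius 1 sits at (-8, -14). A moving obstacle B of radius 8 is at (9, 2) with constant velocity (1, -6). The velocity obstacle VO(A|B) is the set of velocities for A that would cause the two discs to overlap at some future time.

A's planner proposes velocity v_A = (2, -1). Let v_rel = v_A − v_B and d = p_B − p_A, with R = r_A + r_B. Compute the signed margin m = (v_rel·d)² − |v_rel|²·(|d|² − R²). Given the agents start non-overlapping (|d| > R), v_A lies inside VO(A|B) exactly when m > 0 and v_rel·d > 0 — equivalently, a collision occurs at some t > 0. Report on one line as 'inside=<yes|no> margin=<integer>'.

d = (17, 16),  |d|² = 545;  R = 1+8 = 9,  c = 545−9² = 464
v_rel = (1, 5),  |v_rel|² = 26;  v_rel·d = (1)·(17) + (5)·(16) = 97
26·t² − 194·t + 464 = 0  ⇒  m = 97² − 26·464 = -2655
m = -2655 < 0,  v_rel·d = 97 > 0  ⇒  outside

inside=no margin=-2655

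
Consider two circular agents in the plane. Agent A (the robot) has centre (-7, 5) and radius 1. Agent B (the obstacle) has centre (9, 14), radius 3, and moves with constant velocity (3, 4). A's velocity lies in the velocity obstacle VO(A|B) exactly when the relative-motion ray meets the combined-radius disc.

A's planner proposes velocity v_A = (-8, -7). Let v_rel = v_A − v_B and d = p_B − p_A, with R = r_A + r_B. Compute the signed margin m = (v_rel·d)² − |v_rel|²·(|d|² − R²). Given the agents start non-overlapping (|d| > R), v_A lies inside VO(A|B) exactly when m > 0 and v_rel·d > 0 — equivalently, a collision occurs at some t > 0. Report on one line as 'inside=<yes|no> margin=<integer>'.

d = (16, 9),  |d|² = 337;  R = 1+3 = 4,  c = 337−4² = 321
v_rel = (-11, -11),  |v_rel|² = 242;  v_rel·d = (-11)·(16) + (-11)·(9) = -275
242·t² + 550·t + 321 = 0  ⇒  m = (-275)² − 242·321 = -2057
m = -2057 < 0,  v_rel·d = -275 < 0  ⇒  outside

inside=no margin=-2057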